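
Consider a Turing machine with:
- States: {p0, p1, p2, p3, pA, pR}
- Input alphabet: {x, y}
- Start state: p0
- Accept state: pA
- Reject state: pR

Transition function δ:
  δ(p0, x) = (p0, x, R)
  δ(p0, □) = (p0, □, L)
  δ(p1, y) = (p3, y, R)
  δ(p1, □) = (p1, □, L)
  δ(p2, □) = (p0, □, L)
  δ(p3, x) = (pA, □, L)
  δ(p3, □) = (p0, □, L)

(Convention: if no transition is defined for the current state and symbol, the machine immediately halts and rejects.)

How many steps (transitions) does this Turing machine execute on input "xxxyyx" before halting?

Execution trace:
Initial: [p0]xxxyyx
Step 1: δ(p0, x) = (p0, x, R) → x[p0]xxyyx
Step 2: δ(p0, x) = (p0, x, R) → xx[p0]xyyx
Step 3: δ(p0, x) = (p0, x, R) → xxx[p0]yyx

No transition is defined for δ(p0, y). By convention the machine halts and rejects.

The machine executed 3 steps before halting.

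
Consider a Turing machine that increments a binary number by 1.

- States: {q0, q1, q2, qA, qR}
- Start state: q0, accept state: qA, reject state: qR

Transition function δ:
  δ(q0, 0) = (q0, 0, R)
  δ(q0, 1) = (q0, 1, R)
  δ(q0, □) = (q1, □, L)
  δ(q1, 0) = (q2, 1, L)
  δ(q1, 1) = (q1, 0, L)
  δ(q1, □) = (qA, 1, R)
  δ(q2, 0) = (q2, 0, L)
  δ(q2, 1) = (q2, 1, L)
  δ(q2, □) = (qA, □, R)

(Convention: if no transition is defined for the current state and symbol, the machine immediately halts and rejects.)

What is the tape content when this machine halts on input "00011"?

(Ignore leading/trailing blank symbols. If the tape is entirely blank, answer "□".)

Execution trace:
Initial: [q0]00011
Step 1: δ(q0, 0) = (q0, 0, R) → 0[q0]0011
Step 2: δ(q0, 0) = (q0, 0, R) → 00[q0]011
Step 3: δ(q0, 0) = (q0, 0, R) → 000[q0]11
Step 4: δ(q0, 1) = (q0, 1, R) → 0001[q0]1
Step 5: δ(q0, 1) = (q0, 1, R) → 00011[q0]□
Step 6: δ(q0, □) = (q1, □, L) → 0001[q1]1□
Step 7: δ(q1, 1) = (q1, 0, L) → 000[q1]10□
Step 8: δ(q1, 1) = (q1, 0, L) → 00[q1]000□
Step 9: δ(q1, 0) = (q2, 1, L) → 0[q2]0100□
Step 10: δ(q2, 0) = (q2, 0, L) → [q2]00100□
Step 11: δ(q2, 0) = (q2, 0, L) → [q2]□00100□
Step 12: δ(q2, □) = (qA, □, R) → □[qA]00100□

The machine reaches the accept state qA and halts.

Final tape (ignoring leading/trailing blanks): 00100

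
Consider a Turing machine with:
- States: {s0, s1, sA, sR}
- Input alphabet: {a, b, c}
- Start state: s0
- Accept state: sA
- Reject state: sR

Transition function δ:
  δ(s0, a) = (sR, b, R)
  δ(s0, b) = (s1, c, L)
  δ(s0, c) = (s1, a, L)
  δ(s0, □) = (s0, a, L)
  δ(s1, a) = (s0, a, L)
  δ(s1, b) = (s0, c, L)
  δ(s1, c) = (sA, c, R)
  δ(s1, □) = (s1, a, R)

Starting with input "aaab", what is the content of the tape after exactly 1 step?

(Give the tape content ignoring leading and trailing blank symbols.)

Execution trace:
Initial: [s0]aaab
Step 1: δ(s0, a) = (sR, b, R) → b[sR]aab

The machine reaches the reject state sR and halts.

After 1 step, the tape (ignoring leading/trailing blanks) is: baab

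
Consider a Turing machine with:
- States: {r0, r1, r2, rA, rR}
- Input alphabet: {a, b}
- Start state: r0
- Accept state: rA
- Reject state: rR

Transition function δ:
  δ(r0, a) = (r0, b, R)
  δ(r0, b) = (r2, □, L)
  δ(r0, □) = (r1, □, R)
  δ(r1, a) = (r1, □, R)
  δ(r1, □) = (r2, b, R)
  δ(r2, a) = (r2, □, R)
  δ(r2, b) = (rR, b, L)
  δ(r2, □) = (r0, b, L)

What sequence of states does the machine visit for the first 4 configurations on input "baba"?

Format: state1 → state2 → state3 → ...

Execution trace:
Initial: [r0]baba
Step 1: δ(r0, b) = (r2, □, L) → [r2]□□aba
Step 2: δ(r2, □) = (r0, b, L) → [r0]□b□aba
Step 3: δ(r0, □) = (r1, □, R) → □[r1]b□aba

No transition is defined for δ(r1, b). By convention the machine halts and rejects.

State sequence: r0 → r2 → r0 → r1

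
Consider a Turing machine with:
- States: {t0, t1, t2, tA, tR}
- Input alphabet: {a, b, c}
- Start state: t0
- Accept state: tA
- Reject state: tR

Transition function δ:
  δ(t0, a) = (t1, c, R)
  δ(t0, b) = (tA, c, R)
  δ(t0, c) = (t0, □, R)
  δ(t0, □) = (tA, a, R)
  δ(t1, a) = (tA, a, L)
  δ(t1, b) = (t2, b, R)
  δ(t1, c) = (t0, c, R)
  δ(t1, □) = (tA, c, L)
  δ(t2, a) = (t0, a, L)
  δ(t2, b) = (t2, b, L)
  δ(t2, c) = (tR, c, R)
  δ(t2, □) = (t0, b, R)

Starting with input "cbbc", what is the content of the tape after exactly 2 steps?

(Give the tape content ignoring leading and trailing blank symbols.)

Execution trace:
Initial: [t0]cbbc
Step 1: δ(t0, c) = (t0, □, R) → □[t0]bbc
Step 2: δ(t0, b) = (tA, c, R) → □c[tA]bc

The machine reaches the accept state tA and halts.

After 2 steps, the tape (ignoring leading/trailing blanks) is: cbc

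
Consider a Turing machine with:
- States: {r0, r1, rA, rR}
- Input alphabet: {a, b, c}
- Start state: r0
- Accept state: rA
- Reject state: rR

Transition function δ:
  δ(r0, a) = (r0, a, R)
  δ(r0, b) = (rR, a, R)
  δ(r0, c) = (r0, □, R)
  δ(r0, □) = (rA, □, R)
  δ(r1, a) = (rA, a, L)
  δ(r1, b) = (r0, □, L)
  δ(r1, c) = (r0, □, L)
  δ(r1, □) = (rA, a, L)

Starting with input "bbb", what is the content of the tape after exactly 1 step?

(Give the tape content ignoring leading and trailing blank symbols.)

Execution trace:
Initial: [r0]bbb
Step 1: δ(r0, b) = (rR, a, R) → a[rR]bb

The machine reaches the reject state rR and halts.

After 1 step, the tape (ignoring leading/trailing blanks) is: abb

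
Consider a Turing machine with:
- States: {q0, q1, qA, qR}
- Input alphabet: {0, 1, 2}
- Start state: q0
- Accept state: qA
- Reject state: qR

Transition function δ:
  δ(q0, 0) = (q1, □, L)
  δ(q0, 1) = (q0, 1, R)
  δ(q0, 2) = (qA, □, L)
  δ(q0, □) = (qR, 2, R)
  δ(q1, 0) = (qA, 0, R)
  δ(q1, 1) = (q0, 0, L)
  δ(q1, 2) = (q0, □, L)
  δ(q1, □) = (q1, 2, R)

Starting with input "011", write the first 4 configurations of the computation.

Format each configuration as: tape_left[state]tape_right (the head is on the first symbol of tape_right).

Transitions applied:
Step 1: δ(q0, 0) = (q1, □, L)
Step 2: δ(q1, □) = (q1, 2, R)
Step 3: δ(q1, □) = (q1, 2, R)

The first 4 configurations are:
[q0]011 ⊢ [q1]□□11 ⊢ 2[q1]□11 ⊢ 22[q1]11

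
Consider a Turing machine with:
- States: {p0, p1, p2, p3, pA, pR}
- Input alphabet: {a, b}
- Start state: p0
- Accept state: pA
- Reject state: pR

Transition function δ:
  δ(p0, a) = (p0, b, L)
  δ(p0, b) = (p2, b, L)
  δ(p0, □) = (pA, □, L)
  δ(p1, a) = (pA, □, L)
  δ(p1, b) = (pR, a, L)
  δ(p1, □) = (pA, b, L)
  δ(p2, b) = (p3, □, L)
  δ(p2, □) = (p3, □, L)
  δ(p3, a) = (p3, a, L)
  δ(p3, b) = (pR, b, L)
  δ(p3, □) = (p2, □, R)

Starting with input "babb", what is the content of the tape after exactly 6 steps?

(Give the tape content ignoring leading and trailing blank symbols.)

Execution trace:
Initial: [p0]babb
Step 1: δ(p0, b) = (p2, b, L) → [p2]□babb
Step 2: δ(p2, □) = (p3, □, L) → [p3]□□babb
Step 3: δ(p3, □) = (p2, □, R) → □[p2]□babb
Step 4: δ(p2, □) = (p3, □, L) → [p3]□□babb
Step 5: δ(p3, □) = (p2, □, R) → □[p2]□babb
Step 6: δ(p2, □) = (p3, □, L) → [p3]□□babb

After 6 steps, the tape (ignoring leading/trailing blanks) is: babb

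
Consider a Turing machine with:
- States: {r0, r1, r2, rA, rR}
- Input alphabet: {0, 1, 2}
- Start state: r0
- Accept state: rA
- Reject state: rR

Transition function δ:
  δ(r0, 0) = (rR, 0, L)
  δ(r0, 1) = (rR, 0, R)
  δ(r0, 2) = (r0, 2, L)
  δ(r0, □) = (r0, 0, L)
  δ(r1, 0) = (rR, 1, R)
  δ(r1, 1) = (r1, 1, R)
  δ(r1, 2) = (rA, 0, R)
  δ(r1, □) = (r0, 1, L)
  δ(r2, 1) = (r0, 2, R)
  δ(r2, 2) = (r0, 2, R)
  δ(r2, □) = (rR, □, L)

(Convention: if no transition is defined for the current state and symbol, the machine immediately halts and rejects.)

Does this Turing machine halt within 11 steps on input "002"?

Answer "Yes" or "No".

Execution trace:
Initial: [r0]002
Step 1: δ(r0, 0) = (rR, 0, L) → [rR]□002

The machine reaches the reject state rR and halts.
The machine halted after 1 step (within the 11-step bound).

Answer: Yes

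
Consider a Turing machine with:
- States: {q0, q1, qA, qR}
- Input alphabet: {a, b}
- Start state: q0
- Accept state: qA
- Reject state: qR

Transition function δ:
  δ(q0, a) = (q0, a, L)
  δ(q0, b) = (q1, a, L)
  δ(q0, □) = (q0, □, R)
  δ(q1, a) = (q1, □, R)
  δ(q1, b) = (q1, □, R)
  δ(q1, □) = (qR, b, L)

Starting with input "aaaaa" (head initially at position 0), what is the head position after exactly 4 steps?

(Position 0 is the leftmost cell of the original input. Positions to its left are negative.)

Execution trace (head position shown):
Step 0: [q0]aaaaa  (head at position 0)
Step 1: move left → [q0]□aaaaa  (head at position -1)
Step 2: move right → □[q0]aaaaa  (head at position 0)
Step 3: move left → [q0]□aaaaa  (head at position -1)
Step 4: move right → □[q0]aaaaa  (head at position 0)

After 4 steps, the head is at position 0.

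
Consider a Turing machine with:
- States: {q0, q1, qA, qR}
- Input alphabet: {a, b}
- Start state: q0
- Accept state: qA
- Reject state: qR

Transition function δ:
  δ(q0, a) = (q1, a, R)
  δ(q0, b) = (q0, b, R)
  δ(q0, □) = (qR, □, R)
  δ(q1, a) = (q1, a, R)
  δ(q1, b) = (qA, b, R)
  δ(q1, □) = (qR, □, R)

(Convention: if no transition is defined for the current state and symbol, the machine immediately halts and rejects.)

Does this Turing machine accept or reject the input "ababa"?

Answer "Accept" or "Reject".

Execution trace:
Initial: [q0]ababa
Step 1: δ(q0, a) = (q1, a, R) → a[q1]baba
Step 2: δ(q1, b) = (qA, b, R) → ab[qA]aba

The machine reaches the accept state qA and halts.

Answer: Accept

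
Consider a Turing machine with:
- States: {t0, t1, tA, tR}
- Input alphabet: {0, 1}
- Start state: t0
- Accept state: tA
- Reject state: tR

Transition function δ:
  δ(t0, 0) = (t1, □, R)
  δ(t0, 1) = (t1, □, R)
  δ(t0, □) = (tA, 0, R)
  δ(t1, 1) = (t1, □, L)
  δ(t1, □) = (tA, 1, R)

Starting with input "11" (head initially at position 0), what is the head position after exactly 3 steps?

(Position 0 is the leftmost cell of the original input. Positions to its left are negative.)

Execution trace (head position shown):
Step 0: [t0]11  (head at position 0)
Step 1: move right → □[t1]1  (head at position 1)
Step 2: move left → [t1]□□  (head at position 0)
Step 3: move right → 1[tA]□  (head at position 1)

After 3 steps, the head is at position 1.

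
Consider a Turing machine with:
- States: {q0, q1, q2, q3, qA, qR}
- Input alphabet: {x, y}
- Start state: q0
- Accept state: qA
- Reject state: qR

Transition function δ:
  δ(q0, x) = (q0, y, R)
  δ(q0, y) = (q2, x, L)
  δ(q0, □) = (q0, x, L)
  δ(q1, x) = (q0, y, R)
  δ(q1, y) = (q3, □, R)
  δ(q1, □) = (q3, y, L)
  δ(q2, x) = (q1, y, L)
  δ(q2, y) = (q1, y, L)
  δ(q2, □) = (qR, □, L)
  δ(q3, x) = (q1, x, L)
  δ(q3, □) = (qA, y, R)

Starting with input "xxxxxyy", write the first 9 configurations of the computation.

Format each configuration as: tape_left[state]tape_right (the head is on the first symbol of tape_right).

Transitions applied:
Step 1: δ(q0, x) = (q0, y, R)
Step 2: δ(q0, x) = (q0, y, R)
Step 3: δ(q0, x) = (q0, y, R)
Step 4: δ(q0, x) = (q0, y, R)
Step 5: δ(q0, x) = (q0, y, R)
Step 6: δ(q0, y) = (q2, x, L)
Step 7: δ(q2, y) = (q1, y, L)
Step 8: δ(q1, y) = (q3, □, R)

The first 9 configurations are:
[q0]xxxxxyy ⊢ y[q0]xxxxyy ⊢ yy[q0]xxxyy ⊢ yyy[q0]xxyy ⊢ yyyy[q0]xyy ⊢ yyyyy[q0]yy ⊢ yyyy[q2]yxy ⊢ yyy[q1]yyxy ⊢ yyy□[q3]yxy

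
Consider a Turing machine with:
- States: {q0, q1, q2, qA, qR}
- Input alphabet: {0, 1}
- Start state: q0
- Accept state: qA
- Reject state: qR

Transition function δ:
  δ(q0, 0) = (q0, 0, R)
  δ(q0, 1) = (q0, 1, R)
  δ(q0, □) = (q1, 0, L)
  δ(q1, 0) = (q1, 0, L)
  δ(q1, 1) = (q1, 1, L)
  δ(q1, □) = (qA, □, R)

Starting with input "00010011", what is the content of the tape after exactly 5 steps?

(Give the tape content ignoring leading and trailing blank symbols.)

Execution trace:
Initial: [q0]00010011
Step 1: δ(q0, 0) = (q0, 0, R) → 0[q0]0010011
Step 2: δ(q0, 0) = (q0, 0, R) → 00[q0]010011
Step 3: δ(q0, 0) = (q0, 0, R) → 000[q0]10011
Step 4: δ(q0, 1) = (q0, 1, R) → 0001[q0]0011
Step 5: δ(q0, 0) = (q0, 0, R) → 00010[q0]011

After 5 steps, the tape (ignoring leading/trailing blanks) is: 00010011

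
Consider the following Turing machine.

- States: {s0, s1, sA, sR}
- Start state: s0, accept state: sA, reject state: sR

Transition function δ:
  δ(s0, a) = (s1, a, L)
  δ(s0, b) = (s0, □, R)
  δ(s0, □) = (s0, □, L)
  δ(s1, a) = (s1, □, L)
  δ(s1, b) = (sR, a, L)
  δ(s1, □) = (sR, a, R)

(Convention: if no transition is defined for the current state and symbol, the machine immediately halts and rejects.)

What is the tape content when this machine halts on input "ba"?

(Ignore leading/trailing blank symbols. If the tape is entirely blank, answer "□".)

Execution trace:
Initial: [s0]ba
Step 1: δ(s0, b) = (s0, □, R) → □[s0]a
Step 2: δ(s0, a) = (s1, a, L) → [s1]□a
Step 3: δ(s1, □) = (sR, a, R) → a[sR]a

The machine reaches the reject state sR and halts.

Final tape (ignoring leading/trailing blanks): aa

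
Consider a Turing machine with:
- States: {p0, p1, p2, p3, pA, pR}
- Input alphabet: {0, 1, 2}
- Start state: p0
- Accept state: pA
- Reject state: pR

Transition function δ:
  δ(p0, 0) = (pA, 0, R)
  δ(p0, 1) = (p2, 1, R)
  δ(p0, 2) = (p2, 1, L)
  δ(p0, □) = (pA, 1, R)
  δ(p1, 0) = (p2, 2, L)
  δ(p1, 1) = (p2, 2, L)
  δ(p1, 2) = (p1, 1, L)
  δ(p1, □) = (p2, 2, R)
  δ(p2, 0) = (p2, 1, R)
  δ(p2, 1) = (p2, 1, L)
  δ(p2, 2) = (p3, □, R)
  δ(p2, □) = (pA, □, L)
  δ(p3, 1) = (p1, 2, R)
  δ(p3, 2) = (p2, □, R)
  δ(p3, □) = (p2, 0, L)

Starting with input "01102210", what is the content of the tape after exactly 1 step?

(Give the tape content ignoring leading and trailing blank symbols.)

Execution trace:
Initial: [p0]01102210
Step 1: δ(p0, 0) = (pA, 0, R) → 0[pA]1102210

The machine reaches the accept state pA and halts.

After 1 step, the tape (ignoring leading/trailing blanks) is: 01102210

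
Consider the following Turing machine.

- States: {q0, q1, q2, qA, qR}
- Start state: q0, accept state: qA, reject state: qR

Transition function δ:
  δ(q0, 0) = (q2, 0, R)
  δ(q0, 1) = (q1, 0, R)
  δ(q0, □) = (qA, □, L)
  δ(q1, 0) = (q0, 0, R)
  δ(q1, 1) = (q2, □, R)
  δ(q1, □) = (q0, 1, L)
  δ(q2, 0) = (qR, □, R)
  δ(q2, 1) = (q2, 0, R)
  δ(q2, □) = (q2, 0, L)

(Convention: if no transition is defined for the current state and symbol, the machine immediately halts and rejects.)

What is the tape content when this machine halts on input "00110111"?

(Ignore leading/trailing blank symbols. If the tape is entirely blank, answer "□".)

Execution trace:
Initial: [q0]00110111
Step 1: δ(q0, 0) = (q2, 0, R) → 0[q2]0110111
Step 2: δ(q2, 0) = (qR, □, R) → 0□[qR]110111

The machine reaches the reject state qR and halts.

Final tape (ignoring leading/trailing blanks): 0□110111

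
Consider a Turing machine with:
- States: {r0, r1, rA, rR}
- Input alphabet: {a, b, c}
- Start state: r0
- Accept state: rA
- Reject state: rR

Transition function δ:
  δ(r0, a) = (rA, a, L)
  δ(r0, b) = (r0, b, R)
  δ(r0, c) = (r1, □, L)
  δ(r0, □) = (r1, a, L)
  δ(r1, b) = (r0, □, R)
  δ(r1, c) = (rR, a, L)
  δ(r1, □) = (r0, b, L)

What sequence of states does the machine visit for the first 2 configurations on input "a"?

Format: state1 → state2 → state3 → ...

Execution trace:
Initial: [r0]a
Step 1: δ(r0, a) = (rA, a, L) → [rA]□a

The machine reaches the accept state rA and halts.

State sequence: r0 → rA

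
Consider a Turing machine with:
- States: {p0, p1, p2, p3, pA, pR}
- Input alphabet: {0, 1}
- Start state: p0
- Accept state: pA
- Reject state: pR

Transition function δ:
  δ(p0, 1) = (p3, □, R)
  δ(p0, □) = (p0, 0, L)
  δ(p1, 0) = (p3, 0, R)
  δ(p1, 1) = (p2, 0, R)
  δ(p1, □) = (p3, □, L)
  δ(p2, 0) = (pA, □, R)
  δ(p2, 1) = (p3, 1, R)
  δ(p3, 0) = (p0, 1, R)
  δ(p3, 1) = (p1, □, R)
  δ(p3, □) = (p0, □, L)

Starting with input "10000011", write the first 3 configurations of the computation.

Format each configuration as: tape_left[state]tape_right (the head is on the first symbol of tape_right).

Transitions applied:
Step 1: δ(p0, 1) = (p3, □, R)
Step 2: δ(p3, 0) = (p0, 1, R)

The first 3 configurations are:
[p0]10000011 ⊢ □[p3]0000011 ⊢ □1[p0]000011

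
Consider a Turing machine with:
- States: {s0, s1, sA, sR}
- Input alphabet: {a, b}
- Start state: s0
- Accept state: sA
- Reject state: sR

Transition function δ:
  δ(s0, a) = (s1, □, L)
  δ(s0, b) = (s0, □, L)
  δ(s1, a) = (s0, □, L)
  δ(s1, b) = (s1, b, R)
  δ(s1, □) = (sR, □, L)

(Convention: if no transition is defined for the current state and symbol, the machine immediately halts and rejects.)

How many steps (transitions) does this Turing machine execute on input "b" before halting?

Execution trace:
Initial: [s0]b
Step 1: δ(s0, b) = (s0, □, L) → [s0]□□

No transition is defined for δ(s0, □). By convention the machine halts and rejects.

The machine executed 1 step before halting.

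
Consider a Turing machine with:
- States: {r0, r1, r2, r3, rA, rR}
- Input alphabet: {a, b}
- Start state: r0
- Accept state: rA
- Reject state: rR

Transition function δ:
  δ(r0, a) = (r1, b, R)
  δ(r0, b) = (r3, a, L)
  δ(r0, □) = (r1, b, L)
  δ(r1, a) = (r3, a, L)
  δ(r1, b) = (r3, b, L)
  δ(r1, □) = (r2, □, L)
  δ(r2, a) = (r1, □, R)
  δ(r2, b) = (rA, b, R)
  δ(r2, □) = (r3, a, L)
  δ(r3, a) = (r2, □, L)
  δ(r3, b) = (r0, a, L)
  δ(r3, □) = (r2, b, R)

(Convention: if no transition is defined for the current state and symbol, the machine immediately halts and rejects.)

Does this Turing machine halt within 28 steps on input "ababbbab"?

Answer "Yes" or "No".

Execution trace:
Initial: [r0]ababbbab
Step 1: δ(r0, a) = (r1, b, R) → b[r1]babbbab
Step 2: δ(r1, b) = (r3, b, L) → [r3]bbabbbab
Step 3: δ(r3, b) = (r0, a, L) → [r0]□ababbbab
Step 4: δ(r0, □) = (r1, b, L) → [r1]□bababbbab
Step 5: δ(r1, □) = (r2, □, L) → [r2]□□bababbbab
Step 6: δ(r2, □) = (r3, a, L) → [r3]□a□bababbbab
Step 7: δ(r3, □) = (r2, b, R) → b[r2]a□bababbbab
Step 8: δ(r2, a) = (r1, □, R) → b□[r1]□bababbbab
Step 9: δ(r1, □) = (r2, □, L) → b[r2]□□bababbbab
Step 10: δ(r2, □) = (r3, a, L) → [r3]ba□bababbbab
Step 11: δ(r3, b) = (r0, a, L) → [r0]□aa□bababbbab
Step 12: δ(r0, □) = (r1, b, L) → [r1]□baa□bababbbab
Step 13: δ(r1, □) = (r2, □, L) → [r2]□□baa□bababbbab
Step 14: δ(r2, □) = (r3, a, L) → [r3]□a□baa□bababbbab
Step 15: δ(r3, □) = (r2, b, R) → b[r2]a□baa□bababbbab
Step 16: δ(r2, a) = (r1, □, R) → b□[r1]□baa□bababbbab
Step 17: δ(r1, □) = (r2, □, L) → b[r2]□□baa□bababbbab
Step 18: δ(r2, □) = (r3, a, L) → [r3]ba□baa□bababbbab
Step 19: δ(r3, b) = (r0, a, L) → [r0]□aa□baa□bababbbab
Step 20: δ(r0, □) = (r1, b, L) → [r1]□baa□baa□bababbbab
Step 21: δ(r1, □) = (r2, □, L) → [r2]□□baa□baa□bababbbab
Step 22: δ(r2, □) = (r3, a, L) → [r3]□a□baa□baa□bababbbab
Step 23: δ(r3, □) = (r2, b, R) → b[r2]a□baa□baa□bababbbab
Step 24: δ(r2, a) = (r1, □, R) → b□[r1]□baa□baa□bababbbab
Step 25: δ(r1, □) = (r2, □, L) → b[r2]□□baa□baa□bababbbab
Step 26: δ(r2, □) = (r3, a, L) → [r3]ba□baa□baa□bababbbab
Step 27: δ(r3, b) = (r0, a, L) → [r0]□aa□baa□baa□bababbbab
Step 28: δ(r0, □) = (r1, b, L) → [r1]□baa□baa□baa□bababbbab

The machine has not reached a halting state after 28 steps.
The machine did not halt within the 28-step bound.

Answer: No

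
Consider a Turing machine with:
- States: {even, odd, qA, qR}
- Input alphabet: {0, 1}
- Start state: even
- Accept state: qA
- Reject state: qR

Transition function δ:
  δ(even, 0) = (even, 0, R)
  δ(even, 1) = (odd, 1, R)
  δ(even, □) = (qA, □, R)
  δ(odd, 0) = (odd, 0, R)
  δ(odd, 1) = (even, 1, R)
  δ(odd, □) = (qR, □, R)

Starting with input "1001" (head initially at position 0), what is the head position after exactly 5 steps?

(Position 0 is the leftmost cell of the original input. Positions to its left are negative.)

Execution trace (head position shown):
Step 0: [even]1001  (head at position 0)
Step 1: move right → 1[odd]001  (head at position 1)
Step 2: move right → 10[odd]01  (head at position 2)
Step 3: move right → 100[odd]1  (head at position 3)
Step 4: move right → 1001[even]□  (head at position 4)
Step 5: move right → 1001□[qA]□  (head at position 5)

After 5 steps, the head is at position 5.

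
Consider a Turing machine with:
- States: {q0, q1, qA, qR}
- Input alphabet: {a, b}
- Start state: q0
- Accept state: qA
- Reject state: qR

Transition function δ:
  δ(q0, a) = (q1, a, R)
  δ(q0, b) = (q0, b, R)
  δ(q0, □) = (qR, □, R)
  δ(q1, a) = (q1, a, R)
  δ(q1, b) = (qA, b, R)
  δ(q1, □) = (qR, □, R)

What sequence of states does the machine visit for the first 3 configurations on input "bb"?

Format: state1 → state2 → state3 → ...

Execution trace:
Initial: [q0]bb
Step 1: δ(q0, b) = (q0, b, R) → b[q0]b
Step 2: δ(q0, b) = (q0, b, R) → bb[q0]□

State sequence: q0 → q0 → q0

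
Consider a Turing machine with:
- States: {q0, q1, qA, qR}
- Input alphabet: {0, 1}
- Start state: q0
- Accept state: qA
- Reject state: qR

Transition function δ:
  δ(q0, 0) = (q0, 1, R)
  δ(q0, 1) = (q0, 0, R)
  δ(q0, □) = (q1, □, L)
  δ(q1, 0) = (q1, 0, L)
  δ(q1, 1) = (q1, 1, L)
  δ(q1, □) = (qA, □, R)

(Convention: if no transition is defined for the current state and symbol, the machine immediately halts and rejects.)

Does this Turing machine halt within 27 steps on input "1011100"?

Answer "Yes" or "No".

Execution trace:
Initial: [q0]1011100
Step 1: δ(q0, 1) = (q0, 0, R) → 0[q0]011100
Step 2: δ(q0, 0) = (q0, 1, R) → 01[q0]11100
Step 3: δ(q0, 1) = (q0, 0, R) → 010[q0]1100
Step 4: δ(q0, 1) = (q0, 0, R) → 0100[q0]100
Step 5: δ(q0, 1) = (q0, 0, R) → 01000[q0]00
Step 6: δ(q0, 0) = (q0, 1, R) → 010001[q0]0
Step 7: δ(q0, 0) = (q0, 1, R) → 0100011[q0]□
Step 8: δ(q0, □) = (q1, □, L) → 010001[q1]1□
Step 9: δ(q1, 1) = (q1, 1, L) → 01000[q1]11□
Step 10: δ(q1, 1) = (q1, 1, L) → 0100[q1]011□
Step 11: δ(q1, 0) = (q1, 0, L) → 010[q1]0011□
Step 12: δ(q1, 0) = (q1, 0, L) → 01[q1]00011□
Step 13: δ(q1, 0) = (q1, 0, L) → 0[q1]100011□
Step 14: δ(q1, 1) = (q1, 1, L) → [q1]0100011□
Step 15: δ(q1, 0) = (q1, 0, L) → [q1]□0100011□
Step 16: δ(q1, □) = (qA, □, R) → □[qA]0100011□

The machine reaches the accept state qA and halts.
The machine halted after 16 steps (within the 27-step bound).

Answer: Yes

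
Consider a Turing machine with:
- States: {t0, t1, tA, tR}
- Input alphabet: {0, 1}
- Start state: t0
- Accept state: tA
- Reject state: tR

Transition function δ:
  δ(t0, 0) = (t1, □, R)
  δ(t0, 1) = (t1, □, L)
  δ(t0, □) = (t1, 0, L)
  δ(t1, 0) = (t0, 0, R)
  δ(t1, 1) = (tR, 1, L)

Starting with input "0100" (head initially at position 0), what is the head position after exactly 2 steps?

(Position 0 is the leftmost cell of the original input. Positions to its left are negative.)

Execution trace (head position shown):
Step 0: [t0]0100  (head at position 0)
Step 1: move right → □[t1]100  (head at position 1)
Step 2: move left → [tR]□100  (head at position 0)

After 2 steps, the head is at position 0.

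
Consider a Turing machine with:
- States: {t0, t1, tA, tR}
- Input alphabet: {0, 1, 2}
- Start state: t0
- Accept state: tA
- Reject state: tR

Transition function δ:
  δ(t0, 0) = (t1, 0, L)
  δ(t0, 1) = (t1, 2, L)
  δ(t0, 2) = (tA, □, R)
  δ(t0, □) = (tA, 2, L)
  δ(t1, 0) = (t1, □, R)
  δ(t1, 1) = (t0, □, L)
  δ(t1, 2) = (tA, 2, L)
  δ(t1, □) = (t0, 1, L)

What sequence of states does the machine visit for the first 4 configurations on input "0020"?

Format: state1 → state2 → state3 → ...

Execution trace:
Initial: [t0]0020
Step 1: δ(t0, 0) = (t1, 0, L) → [t1]□0020
Step 2: δ(t1, □) = (t0, 1, L) → [t0]□10020
Step 3: δ(t0, □) = (tA, 2, L) → [tA]□210020

The machine reaches the accept state tA and halts.

State sequence: t0 → t1 → t0 → tA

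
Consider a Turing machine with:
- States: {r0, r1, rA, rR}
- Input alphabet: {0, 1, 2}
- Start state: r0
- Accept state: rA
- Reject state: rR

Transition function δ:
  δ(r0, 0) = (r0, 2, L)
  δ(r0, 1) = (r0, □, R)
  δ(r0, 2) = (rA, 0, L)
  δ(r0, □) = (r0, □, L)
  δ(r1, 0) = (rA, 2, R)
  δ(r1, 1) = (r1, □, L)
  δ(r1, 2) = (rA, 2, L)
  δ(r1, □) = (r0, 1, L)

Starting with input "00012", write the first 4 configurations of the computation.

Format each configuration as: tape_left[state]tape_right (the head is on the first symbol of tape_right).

Transitions applied:
Step 1: δ(r0, 0) = (r0, 2, L)
Step 2: δ(r0, □) = (r0, □, L)
Step 3: δ(r0, □) = (r0, □, L)

The first 4 configurations are:
[r0]00012 ⊢ [r0]□20012 ⊢ [r0]□□20012 ⊢ [r0]□□□20012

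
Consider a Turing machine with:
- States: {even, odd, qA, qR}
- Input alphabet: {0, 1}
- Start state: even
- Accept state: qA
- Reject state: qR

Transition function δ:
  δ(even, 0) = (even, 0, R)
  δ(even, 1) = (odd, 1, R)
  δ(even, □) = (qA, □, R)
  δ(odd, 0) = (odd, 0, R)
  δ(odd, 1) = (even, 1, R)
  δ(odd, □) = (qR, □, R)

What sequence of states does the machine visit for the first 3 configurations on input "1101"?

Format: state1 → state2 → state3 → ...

Execution trace:
Initial: [even]1101
Step 1: δ(even, 1) = (odd, 1, R) → 1[odd]101
Step 2: δ(odd, 1) = (even, 1, R) → 11[even]01

State sequence: even → odd → even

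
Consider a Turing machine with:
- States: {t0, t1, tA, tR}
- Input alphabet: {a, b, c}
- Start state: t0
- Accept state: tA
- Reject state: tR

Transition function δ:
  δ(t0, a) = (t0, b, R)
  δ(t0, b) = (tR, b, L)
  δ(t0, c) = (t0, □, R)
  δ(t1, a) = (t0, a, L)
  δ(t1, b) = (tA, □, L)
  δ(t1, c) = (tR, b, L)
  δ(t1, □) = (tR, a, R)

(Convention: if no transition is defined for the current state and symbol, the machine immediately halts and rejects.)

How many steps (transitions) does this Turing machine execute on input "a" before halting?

Execution trace:
Initial: [t0]a
Step 1: δ(t0, a) = (t0, b, R) → b[t0]□

No transition is defined for δ(t0, □). By convention the machine halts and rejects.

The machine executed 1 step before halting.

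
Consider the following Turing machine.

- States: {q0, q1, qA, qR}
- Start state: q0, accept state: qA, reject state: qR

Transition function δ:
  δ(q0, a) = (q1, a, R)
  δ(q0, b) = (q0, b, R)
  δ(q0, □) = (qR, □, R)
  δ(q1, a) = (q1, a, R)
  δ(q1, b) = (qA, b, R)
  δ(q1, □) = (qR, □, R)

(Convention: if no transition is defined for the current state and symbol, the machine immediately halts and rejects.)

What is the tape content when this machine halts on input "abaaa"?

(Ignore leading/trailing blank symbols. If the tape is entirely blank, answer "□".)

Execution trace:
Initial: [q0]abaaa
Step 1: δ(q0, a) = (q1, a, R) → a[q1]baaa
Step 2: δ(q1, b) = (qA, b, R) → ab[qA]aaa

The machine reaches the accept state qA and halts.

Final tape (ignoring leading/trailing blanks): abaaa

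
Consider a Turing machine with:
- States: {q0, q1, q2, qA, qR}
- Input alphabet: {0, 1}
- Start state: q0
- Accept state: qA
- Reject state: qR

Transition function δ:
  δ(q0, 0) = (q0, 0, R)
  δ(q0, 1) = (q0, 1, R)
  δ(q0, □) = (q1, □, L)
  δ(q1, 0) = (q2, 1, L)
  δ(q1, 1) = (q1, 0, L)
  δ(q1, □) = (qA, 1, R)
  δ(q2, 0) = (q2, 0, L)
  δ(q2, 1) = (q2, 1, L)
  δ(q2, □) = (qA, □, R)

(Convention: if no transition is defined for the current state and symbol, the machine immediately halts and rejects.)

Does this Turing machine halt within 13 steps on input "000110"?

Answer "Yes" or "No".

Execution trace:
Initial: [q0]000110
Step 1: δ(q0, 0) = (q0, 0, R) → 0[q0]00110
Step 2: δ(q0, 0) = (q0, 0, R) → 00[q0]0110
Step 3: δ(q0, 0) = (q0, 0, R) → 000[q0]110
Step 4: δ(q0, 1) = (q0, 1, R) → 0001[q0]10
Step 5: δ(q0, 1) = (q0, 1, R) → 00011[q0]0
Step 6: δ(q0, 0) = (q0, 0, R) → 000110[q0]□
Step 7: δ(q0, □) = (q1, □, L) → 00011[q1]0□
Step 8: δ(q1, 0) = (q2, 1, L) → 0001[q2]11□
Step 9: δ(q2, 1) = (q2, 1, L) → 000[q2]111□
Step 10: δ(q2, 1) = (q2, 1, L) → 00[q2]0111□
Step 11: δ(q2, 0) = (q2, 0, L) → 0[q2]00111□
Step 12: δ(q2, 0) = (q2, 0, L) → [q2]000111□
Step 13: δ(q2, 0) = (q2, 0, L) → [q2]□000111□

The machine has not reached a halting state after 13 steps.
The machine did not halt within the 13-step bound.

Answer: No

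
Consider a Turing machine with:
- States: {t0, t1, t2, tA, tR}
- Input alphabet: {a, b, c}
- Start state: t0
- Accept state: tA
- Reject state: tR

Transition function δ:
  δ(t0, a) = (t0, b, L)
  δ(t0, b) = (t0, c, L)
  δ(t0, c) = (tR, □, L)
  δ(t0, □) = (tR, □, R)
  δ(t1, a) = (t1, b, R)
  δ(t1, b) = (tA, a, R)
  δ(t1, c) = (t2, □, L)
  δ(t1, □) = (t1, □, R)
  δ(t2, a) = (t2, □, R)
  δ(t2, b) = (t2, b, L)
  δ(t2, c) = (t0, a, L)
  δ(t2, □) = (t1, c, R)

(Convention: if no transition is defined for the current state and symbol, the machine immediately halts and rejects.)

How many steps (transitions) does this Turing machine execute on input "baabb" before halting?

Execution trace:
Initial: [t0]baabb
Step 1: δ(t0, b) = (t0, c, L) → [t0]□caabb
Step 2: δ(t0, □) = (tR, □, R) → □[tR]caabb

The machine reaches the reject state tR and halts.

The machine executed 2 steps before halting.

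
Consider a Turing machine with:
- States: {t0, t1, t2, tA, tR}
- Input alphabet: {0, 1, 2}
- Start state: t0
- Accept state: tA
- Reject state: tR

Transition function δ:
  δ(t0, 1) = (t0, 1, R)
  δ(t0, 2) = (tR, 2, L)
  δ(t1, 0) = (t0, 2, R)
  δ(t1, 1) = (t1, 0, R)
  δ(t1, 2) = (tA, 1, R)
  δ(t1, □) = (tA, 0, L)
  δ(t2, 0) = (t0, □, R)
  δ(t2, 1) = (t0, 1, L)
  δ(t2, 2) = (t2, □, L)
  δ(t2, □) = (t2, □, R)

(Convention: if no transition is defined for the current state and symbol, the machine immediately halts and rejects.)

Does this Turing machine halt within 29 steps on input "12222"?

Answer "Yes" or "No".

Execution trace:
Initial: [t0]12222
Step 1: δ(t0, 1) = (t0, 1, R) → 1[t0]2222
Step 2: δ(t0, 2) = (tR, 2, L) → [tR]12222

The machine reaches the reject state tR and halts.
The machine halted after 2 steps (within the 29-step bound).

Answer: Yes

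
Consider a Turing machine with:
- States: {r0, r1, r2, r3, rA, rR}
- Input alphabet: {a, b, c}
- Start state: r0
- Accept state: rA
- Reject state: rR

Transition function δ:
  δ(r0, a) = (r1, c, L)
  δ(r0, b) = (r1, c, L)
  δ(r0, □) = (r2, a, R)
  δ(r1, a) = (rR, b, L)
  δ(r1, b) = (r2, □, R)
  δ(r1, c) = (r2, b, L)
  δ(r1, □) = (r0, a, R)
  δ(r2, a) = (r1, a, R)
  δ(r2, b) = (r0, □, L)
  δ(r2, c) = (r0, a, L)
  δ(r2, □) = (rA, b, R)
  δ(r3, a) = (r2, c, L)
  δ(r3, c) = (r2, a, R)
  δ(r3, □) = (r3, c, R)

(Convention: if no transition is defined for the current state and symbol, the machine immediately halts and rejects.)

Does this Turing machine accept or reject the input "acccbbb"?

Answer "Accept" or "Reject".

Execution trace:
Initial: [r0]acccbbb
Step 1: δ(r0, a) = (r1, c, L) → [r1]□ccccbbb
Step 2: δ(r1, □) = (r0, a, R) → a[r0]ccccbbb

No transition is defined for δ(r0, c). By convention the machine halts and rejects.

Answer: Reject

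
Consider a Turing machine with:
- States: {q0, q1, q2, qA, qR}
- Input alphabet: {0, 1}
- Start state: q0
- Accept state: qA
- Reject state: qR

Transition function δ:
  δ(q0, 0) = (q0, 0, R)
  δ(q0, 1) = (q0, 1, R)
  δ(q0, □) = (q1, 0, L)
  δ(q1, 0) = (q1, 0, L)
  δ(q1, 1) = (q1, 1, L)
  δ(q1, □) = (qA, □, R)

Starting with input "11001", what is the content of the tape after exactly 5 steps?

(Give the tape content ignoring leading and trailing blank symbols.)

Execution trace:
Initial: [q0]11001
Step 1: δ(q0, 1) = (q0, 1, R) → 1[q0]1001
Step 2: δ(q0, 1) = (q0, 1, R) → 11[q0]001
Step 3: δ(q0, 0) = (q0, 0, R) → 110[q0]01
Step 4: δ(q0, 0) = (q0, 0, R) → 1100[q0]1
Step 5: δ(q0, 1) = (q0, 1, R) → 11001[q0]□

After 5 steps, the tape (ignoring leading/trailing blanks) is: 11001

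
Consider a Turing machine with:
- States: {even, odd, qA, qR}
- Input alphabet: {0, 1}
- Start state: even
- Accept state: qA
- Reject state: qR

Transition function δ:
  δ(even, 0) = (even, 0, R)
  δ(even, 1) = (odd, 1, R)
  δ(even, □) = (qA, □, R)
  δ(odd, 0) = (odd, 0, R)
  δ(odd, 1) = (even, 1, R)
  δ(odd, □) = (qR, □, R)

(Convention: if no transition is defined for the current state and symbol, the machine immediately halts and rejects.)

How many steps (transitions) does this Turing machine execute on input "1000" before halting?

Execution trace:
Initial: [even]1000
Step 1: δ(even, 1) = (odd, 1, R) → 1[odd]000
Step 2: δ(odd, 0) = (odd, 0, R) → 10[odd]00
Step 3: δ(odd, 0) = (odd, 0, R) → 100[odd]0
Step 4: δ(odd, 0) = (odd, 0, R) → 1000[odd]□
Step 5: δ(odd, □) = (qR, □, R) → 1000□[qR]□

The machine reaches the reject state qR and halts.

The machine executed 5 steps before halting.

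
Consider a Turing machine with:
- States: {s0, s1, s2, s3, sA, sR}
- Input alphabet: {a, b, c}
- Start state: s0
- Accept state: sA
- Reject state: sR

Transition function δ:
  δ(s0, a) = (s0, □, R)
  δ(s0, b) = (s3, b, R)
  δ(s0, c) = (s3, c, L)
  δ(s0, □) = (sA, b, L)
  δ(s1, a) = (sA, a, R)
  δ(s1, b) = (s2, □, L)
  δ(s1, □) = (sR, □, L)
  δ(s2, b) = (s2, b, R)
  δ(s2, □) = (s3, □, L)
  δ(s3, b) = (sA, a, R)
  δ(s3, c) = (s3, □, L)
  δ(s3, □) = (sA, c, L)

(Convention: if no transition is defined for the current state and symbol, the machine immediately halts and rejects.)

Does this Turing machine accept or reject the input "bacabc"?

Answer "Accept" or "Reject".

Execution trace:
Initial: [s0]bacabc
Step 1: δ(s0, b) = (s3, b, R) → b[s3]acabc

No transition is defined for δ(s3, a). By convention the machine halts and rejects.

Answer: Reject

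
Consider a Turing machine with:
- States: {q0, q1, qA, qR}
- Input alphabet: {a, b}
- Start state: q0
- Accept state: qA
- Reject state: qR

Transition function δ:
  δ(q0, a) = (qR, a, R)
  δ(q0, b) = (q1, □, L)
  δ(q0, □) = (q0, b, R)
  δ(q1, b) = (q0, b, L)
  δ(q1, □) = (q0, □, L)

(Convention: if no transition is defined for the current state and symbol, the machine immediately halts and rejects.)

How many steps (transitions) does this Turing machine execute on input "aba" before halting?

Execution trace:
Initial: [q0]aba
Step 1: δ(q0, a) = (qR, a, R) → a[qR]ba

The machine reaches the reject state qR and halts.

The machine executed 1 step before halting.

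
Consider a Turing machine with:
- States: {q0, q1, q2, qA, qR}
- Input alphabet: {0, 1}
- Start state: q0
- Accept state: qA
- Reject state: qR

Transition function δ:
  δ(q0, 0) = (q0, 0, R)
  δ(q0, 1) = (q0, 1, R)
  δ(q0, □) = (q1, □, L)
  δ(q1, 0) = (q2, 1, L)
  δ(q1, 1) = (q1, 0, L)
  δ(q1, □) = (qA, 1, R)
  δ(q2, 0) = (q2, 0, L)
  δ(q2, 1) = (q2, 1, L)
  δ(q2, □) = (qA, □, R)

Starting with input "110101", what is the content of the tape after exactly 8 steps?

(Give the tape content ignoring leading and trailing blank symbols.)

Execution trace:
Initial: [q0]110101
Step 1: δ(q0, 1) = (q0, 1, R) → 1[q0]10101
Step 2: δ(q0, 1) = (q0, 1, R) → 11[q0]0101
Step 3: δ(q0, 0) = (q0, 0, R) → 110[q0]101
Step 4: δ(q0, 1) = (q0, 1, R) → 1101[q0]01
Step 5: δ(q0, 0) = (q0, 0, R) → 11010[q0]1
Step 6: δ(q0, 1) = (q0, 1, R) → 110101[q0]□
Step 7: δ(q0, □) = (q1, □, L) → 11010[q1]1□
Step 8: δ(q1, 1) = (q1, 0, L) → 1101[q1]00□

After 8 steps, the tape (ignoring leading/trailing blanks) is: 110100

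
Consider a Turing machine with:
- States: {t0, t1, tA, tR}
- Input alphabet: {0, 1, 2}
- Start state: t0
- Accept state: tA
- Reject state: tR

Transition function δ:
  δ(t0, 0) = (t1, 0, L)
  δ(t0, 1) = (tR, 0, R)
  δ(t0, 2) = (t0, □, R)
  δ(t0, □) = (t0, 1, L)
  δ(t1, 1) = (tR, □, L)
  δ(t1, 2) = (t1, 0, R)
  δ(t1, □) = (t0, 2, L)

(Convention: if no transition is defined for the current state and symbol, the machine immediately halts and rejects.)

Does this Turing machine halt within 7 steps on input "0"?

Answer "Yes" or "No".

Execution trace:
Initial: [t0]0
Step 1: δ(t0, 0) = (t1, 0, L) → [t1]□0
Step 2: δ(t1, □) = (t0, 2, L) → [t0]□20
Step 3: δ(t0, □) = (t0, 1, L) → [t0]□120
Step 4: δ(t0, □) = (t0, 1, L) → [t0]□1120
Step 5: δ(t0, □) = (t0, 1, L) → [t0]□11120
Step 6: δ(t0, □) = (t0, 1, L) → [t0]□111120
Step 7: δ(t0, □) = (t0, 1, L) → [t0]□1111120

The machine has not reached a halting state after 7 steps.
The machine did not halt within the 7-step bound.

Answer: No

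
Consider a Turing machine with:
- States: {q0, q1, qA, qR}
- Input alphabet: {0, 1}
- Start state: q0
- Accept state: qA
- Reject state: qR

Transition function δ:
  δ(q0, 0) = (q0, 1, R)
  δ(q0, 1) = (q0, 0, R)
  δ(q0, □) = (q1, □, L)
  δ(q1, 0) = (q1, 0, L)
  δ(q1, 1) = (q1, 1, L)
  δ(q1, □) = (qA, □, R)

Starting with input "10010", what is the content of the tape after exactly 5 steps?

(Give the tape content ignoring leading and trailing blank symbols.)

Execution trace:
Initial: [q0]10010
Step 1: δ(q0, 1) = (q0, 0, R) → 0[q0]0010
Step 2: δ(q0, 0) = (q0, 1, R) → 01[q0]010
Step 3: δ(q0, 0) = (q0, 1, R) → 011[q0]10
Step 4: δ(q0, 1) = (q0, 0, R) → 0110[q0]0
Step 5: δ(q0, 0) = (q0, 1, R) → 01101[q0]□

After 5 steps, the tape (ignoring leading/trailing blanks) is: 01101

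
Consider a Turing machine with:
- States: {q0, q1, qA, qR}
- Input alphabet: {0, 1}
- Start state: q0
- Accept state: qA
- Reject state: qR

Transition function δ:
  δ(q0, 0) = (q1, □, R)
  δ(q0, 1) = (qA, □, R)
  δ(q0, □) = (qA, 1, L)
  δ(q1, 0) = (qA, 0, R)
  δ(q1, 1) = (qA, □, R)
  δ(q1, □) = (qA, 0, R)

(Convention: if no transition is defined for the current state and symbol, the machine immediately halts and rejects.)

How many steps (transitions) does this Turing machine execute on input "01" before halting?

Execution trace:
Initial: [q0]01
Step 1: δ(q0, 0) = (q1, □, R) → □[q1]1
Step 2: δ(q1, 1) = (qA, □, R) → □□[qA]□

The machine reaches the accept state qA and halts.

The machine executed 2 steps before halting.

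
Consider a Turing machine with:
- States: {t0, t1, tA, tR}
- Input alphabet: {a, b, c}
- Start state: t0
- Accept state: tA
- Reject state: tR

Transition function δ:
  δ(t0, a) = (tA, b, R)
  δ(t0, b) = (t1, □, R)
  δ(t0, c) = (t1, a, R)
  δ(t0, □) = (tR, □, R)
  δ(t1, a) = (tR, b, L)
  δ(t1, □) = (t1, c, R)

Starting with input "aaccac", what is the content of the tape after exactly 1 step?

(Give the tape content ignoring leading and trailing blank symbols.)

Execution trace:
Initial: [t0]aaccac
Step 1: δ(t0, a) = (tA, b, R) → b[tA]accac

The machine reaches the accept state tA and halts.

After 1 step, the tape (ignoring leading/trailing blanks) is: baccac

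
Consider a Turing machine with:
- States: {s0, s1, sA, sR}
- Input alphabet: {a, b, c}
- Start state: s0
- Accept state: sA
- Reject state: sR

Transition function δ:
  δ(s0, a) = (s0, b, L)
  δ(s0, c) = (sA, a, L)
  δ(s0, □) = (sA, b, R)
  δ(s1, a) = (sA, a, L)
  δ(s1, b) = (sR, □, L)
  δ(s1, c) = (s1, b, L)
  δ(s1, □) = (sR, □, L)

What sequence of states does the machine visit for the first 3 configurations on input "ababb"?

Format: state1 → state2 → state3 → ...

Execution trace:
Initial: [s0]ababb
Step 1: δ(s0, a) = (s0, b, L) → [s0]□bbabb
Step 2: δ(s0, □) = (sA, b, R) → b[sA]bbabb

The machine reaches the accept state sA and halts.

State sequence: s0 → s0 → sA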